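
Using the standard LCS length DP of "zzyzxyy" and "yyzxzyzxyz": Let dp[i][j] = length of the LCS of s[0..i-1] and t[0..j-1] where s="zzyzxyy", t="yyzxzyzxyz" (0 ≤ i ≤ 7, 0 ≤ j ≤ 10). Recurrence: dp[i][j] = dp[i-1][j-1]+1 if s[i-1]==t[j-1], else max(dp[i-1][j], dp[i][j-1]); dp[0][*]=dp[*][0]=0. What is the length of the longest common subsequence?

   ''  y  y  z  x  z  y  z  x  y  z
''  0  0  0  0  0  0  0  0  0  0  0
 z  0  0  0  1  1  1  1  1  1  1  1
 z  0  0  0  1  1  2  2  2  2  2  2
 y  0  1  1  1  1  2  3  3  3  3  3
 z  0  1  1  2  2  2  3  4  4  4  4
 x  0  1  1  2  3  3  3  4  5  5  5
 y  0  1  2  2  3  3  4  4  5  6  6
 y  0  1  2  2  3  3  4  4  5  6  6

6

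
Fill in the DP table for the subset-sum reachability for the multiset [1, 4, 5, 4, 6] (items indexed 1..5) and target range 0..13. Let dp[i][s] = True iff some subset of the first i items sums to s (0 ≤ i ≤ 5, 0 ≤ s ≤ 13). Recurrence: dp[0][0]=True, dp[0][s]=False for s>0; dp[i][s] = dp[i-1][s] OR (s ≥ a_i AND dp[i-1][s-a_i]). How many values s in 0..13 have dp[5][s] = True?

i\s   0   1   2   3   4   5   6   7   8   9  10  11  12  13
  0   T   F   F   F   F   F   F   F   F   F   F   F   F   F
  1   T   T   F   F   F   F   F   F   F   F   F   F   F   F
  2   T   T   F   F   T   T   F   F   F   F   F   F   F   F
  3   T   T   F   F   T   T   T   F   F   T   T   F   F   F
  4   T   T   F   F   T   T   T   F   T   T   T   F   F   T
  5   T   T   F   F   T   T   T   T   T   T   T   T   T   T

12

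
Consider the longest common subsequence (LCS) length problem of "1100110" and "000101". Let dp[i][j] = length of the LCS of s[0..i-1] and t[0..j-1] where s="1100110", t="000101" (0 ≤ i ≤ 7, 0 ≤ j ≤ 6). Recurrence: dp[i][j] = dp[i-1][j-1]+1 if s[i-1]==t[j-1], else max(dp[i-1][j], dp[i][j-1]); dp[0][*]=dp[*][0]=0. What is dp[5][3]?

2

   ''  0  0  0  1  0  1
''  0  0  0  0  0  0  0
 1  0  0  0  0  1  1  1
 1  0  0  0  0  1  1  2
 0  0  1  1  1  1  2  2
 0  0  1  2  2  2  2  2
 1  0  1  2  2  3  3  3
 1  0  1  2  2  3  3  4
 0  0  1  2  3  3  4  4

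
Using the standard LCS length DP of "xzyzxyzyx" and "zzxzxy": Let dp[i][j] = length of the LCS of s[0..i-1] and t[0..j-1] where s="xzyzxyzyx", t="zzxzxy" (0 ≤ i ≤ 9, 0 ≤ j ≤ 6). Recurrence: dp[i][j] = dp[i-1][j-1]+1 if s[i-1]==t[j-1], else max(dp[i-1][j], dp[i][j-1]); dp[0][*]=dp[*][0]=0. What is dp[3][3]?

   ''  z  z  x  z  x  y
''  0  0  0  0  0  0  0
 x  0  0  0  1  1  1  1
 z  0  1  1  1  2  2  2
 y  0  1  1  1  2  2  3
 z  0  1  2  2  2  2  3
 x  0  1  2  3  3  3  3
 y  0  1  2  3  3  3  4
 z  0  1  2  3  4  4  4
 y  0  1  2  3  4  4  5
 x  0  1  2  3  4  5  5

1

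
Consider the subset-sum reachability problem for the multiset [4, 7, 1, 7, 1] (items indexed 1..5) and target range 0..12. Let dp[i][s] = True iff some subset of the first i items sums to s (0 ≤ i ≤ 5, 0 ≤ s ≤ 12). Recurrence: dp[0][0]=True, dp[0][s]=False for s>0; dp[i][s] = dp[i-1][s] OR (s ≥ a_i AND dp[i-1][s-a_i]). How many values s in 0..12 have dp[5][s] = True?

i\s   0   1   2   3   4   5   6   7   8   9  10  11  12
  0   T   F   F   F   F   F   F   F   F   F   F   F   F
  1   T   F   F   F   T   F   F   F   F   F   F   F   F
  2   T   F   F   F   T   F   F   T   F   F   F   T   F
  3   T   T   F   F   T   T   F   T   T   F   F   T   T
  4   T   T   F   F   T   T   F   T   T   F   F   T   T
  5   T   T   T   F   T   T   T   T   T   T   F   T   T

11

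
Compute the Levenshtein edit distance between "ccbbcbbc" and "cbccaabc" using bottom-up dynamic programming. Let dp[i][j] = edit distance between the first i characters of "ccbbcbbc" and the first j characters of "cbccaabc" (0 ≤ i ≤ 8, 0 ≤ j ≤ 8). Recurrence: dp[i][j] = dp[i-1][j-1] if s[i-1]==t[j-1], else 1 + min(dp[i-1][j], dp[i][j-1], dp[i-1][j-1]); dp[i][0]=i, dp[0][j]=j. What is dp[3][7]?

4

   ''  c  b  c  c  a  a  b  c
''  0  1  2  3  4  5  6  7  8
 c  1  0  1  2  3  4  5  6  7
 c  2  1  1  1  2  3  4  5  6
 b  3  2  1  2  2  3  4  4  5
 b  4  3  2  2  3  3  4  4  5
 c  5  4  3  2  2  3  4  5  4
 b  6  5  4  3  3  3  4  4  5
 b  7  6  5  4  4  4  4  4  5
 c  8  7  6  5  4  5  5  5  4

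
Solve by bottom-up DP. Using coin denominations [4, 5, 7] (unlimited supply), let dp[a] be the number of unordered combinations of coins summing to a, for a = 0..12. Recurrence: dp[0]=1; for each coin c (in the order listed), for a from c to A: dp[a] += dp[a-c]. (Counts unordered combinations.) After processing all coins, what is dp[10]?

after  coin     0     1     2     3     4     5     6     7     8     9    10    11    12
          4     1     0     0     0     1     0     0     0     1     0     0     0     1
          5     1     0     0     0     1     1     0     0     1     1     1     0     1
          7     1     0     0     0     1     1     0     1     1     1     1     1     2

1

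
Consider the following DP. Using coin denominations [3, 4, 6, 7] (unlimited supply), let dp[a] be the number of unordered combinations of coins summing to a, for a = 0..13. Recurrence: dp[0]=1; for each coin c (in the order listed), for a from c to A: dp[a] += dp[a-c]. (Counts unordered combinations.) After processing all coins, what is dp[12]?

4

after  coin     0     1     2     3     4     5     6     7     8     9    10    11    12    13
          3     1     0     0     1     0     0     1     0     0     1     0     0     1     0
          4     1     0     0     1     1     0     1     1     1     1     1     1     2     1
          6     1     0     0     1     1     0     2     1     1     2     2     1     4     2
          7     1     0     0     1     1     0     2     2     1     2     3     2     4     4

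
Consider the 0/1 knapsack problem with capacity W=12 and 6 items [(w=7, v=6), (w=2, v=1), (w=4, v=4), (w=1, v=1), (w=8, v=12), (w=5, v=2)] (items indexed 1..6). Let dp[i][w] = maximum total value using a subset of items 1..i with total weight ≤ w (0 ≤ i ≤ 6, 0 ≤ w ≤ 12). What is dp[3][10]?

7

i\w   0   1   2   3   4   5   6   7   8   9  10  11  12
  0   0   0   0   0   0   0   0   0   0   0   0   0   0
  1   0   0   0   0   0   0   0   6   6   6   6   6   6
  2   0   0   1   1   1   1   1   6   6   7   7   7   7
  3   0   0   1   1   4   4   5   6   6   7   7  10  10
  4   0   1   1   2   4   5   5   6   7   7   8  10  11
  5   0   1   1   2   4   5   5   6  12  13  13  14  16
  6   0   1   1   2   4   5   5   6  12  13  13  14  16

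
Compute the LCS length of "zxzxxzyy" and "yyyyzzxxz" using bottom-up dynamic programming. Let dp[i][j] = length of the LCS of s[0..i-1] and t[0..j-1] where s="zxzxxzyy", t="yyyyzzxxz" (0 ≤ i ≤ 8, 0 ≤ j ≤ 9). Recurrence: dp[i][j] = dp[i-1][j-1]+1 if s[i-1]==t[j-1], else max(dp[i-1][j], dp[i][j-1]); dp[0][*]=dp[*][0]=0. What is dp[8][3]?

2

   ''  y  y  y  y  z  z  x  x  z
''  0  0  0  0  0  0  0  0  0  0
 z  0  0  0  0  0  1  1  1  1  1
 x  0  0  0  0  0  1  1  2  2  2
 z  0  0  0  0  0  1  2  2  2  3
 x  0  0  0  0  0  1  2  3  3  3
 x  0  0  0  0  0  1  2  3  4  4
 z  0  0  0  0  0  1  2  3  4  5
 y  0  1  1  1  1  1  2  3  4  5
 y  0  1  2  2  2  2  2  3  4  5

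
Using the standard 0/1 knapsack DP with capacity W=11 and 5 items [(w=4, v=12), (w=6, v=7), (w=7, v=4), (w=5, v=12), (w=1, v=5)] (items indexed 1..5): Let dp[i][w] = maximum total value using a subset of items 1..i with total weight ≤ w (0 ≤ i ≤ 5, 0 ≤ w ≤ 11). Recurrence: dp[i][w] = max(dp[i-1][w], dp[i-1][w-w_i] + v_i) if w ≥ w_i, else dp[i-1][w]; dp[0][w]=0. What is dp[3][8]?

12

i\w   0   1   2   3   4   5   6   7   8   9  10  11
  0   0   0   0   0   0   0   0   0   0   0   0   0
  1   0   0   0   0  12  12  12  12  12  12  12  12
  2   0   0   0   0  12  12  12  12  12  12  19  19
  3   0   0   0   0  12  12  12  12  12  12  19  19
  4   0   0   0   0  12  12  12  12  12  24  24  24
  5   0   5   5   5  12  17  17  17  17  24  29  29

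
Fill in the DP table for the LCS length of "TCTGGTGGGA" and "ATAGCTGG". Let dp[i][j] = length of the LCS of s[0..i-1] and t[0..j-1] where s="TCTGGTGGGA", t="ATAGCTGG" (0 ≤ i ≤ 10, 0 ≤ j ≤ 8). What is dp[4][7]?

4

   ''  A  T  A  G  C  T  G  G
''  0  0  0  0  0  0  0  0  0
 T  0  0  1  1  1  1  1  1  1
 C  0  0  1  1  1  2  2  2  2
 T  0  0  1  1  1  2  3  3  3
 G  0  0  1  1  2  2  3  4  4
 G  0  0  1  1  2  2  3  4  5
 T  0  0  1  1  2  2  3  4  5
 G  0  0  1  1  2  2  3  4  5
 G  0  0  1  1  2  2  3  4  5
 G  0  0  1  1  2  2  3  4  5
 A  0  1  1  2  2  2  3  4  5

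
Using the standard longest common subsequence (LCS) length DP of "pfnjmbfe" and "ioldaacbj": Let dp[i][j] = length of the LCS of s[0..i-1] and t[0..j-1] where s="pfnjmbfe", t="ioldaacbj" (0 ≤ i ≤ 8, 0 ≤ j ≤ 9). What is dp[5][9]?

   ''  i  o  l  d  a  a  c  b  j
''  0  0  0  0  0  0  0  0  0  0
 p  0  0  0  0  0  0  0  0  0  0
 f  0  0  0  0  0  0  0  0  0  0
 n  0  0  0  0  0  0  0  0  0  0
 j  0  0  0  0  0  0  0  0  0  1
 m  0  0  0  0  0  0  0  0  0  1
 b  0  0  0  0  0  0  0  0  1  1
 f  0  0  0  0  0  0  0  0  1  1
 e  0  0  0  0  0  0  0  0  1  1

1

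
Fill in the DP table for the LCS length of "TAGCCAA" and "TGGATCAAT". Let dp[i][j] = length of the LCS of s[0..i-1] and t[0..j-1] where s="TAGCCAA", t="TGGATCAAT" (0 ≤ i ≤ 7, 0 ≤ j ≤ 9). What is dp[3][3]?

2

   ''  T  G  G  A  T  C  A  A  T
''  0  0  0  0  0  0  0  0  0  0
 T  0  1  1  1  1  1  1  1  1  1
 A  0  1  1  1  2  2  2  2  2  2
 G  0  1  2  2  2  2  2  2  2  2
 C  0  1  2  2  2  2  3  3  3  3
 C  0  1  2  2  2  2  3  3  3  3
 A  0  1  2  2  3  3  3  4  4  4
 A  0  1  2  2  3  3  3  4  5  5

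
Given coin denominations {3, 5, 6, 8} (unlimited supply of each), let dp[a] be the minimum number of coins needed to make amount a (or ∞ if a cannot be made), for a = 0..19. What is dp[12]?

2

 a  0  1  2  3  4  5  6  7  8  9 10 11 12 13 14 15 16 17 18 19
dp  0  -  -  1  -  1  1  -  1  2  2  2  2  2  2  3  2  3  3  3
(- denotes ∞ / unreachable)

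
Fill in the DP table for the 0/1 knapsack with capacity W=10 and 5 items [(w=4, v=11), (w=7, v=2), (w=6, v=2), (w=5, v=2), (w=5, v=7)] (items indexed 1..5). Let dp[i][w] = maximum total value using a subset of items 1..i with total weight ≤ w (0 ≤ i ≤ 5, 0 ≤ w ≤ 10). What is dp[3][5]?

i\w   0   1   2   3   4   5   6   7   8   9  10
  0   0   0   0   0   0   0   0   0   0   0   0
  1   0   0   0   0  11  11  11  11  11  11  11
  2   0   0   0   0  11  11  11  11  11  11  11
  3   0   0   0   0  11  11  11  11  11  11  13
  4   0   0   0   0  11  11  11  11  11  13  13
  5   0   0   0   0  11  11  11  11  11  18  18

11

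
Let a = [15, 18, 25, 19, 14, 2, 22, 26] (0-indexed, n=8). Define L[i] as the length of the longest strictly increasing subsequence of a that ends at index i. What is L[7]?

   i    0    1    2    3    4    5    6    7
a[i]   15   18   25   19   14    2   22   26
L[i]    1    2    3    3    1    1    4    5

5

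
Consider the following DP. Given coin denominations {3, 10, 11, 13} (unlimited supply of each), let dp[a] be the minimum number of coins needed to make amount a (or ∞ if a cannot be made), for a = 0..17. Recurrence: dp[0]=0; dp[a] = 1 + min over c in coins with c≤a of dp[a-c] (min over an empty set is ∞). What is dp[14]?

2

 a  0  1  2  3  4  5  6  7  8  9 10 11 12 13 14 15 16 17
dp  0  -  -  1  -  -  2  -  -  3  1  1  4  1  2  5  2  3
(- denotes ∞ / unreachable)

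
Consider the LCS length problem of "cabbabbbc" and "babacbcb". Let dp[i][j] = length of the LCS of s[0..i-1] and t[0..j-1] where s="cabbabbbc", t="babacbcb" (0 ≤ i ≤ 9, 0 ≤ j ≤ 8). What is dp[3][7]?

2

   ''  b  a  b  a  c  b  c  b
''  0  0  0  0  0  0  0  0  0
 c  0  0  0  0  0  1  1  1  1
 a  0  0  1  1  1  1  1  1  1
 b  0  1  1  2  2  2  2  2  2
 b  0  1  1  2  2  2  3  3  3
 a  0  1  2  2  3  3  3  3  3
 b  0  1  2  3  3  3  4  4  4
 b  0  1  2  3  3  3  4  4  5
 b  0  1  2  3  3  3  4  4  5
 c  0  1  2  3  3  4  4  5  5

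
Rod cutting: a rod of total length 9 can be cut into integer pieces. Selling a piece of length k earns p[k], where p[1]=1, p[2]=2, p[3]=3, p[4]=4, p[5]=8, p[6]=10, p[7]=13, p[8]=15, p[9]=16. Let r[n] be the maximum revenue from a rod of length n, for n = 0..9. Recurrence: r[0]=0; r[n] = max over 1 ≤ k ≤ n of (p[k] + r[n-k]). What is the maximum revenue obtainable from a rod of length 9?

16

   n    0    1    2    3    4    5    6    7    8    9
r[n]    0    1    2    3    4    8   10   13   15   16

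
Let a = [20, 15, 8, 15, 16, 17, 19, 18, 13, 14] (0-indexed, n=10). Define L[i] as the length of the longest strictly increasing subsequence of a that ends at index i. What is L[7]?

5

   i    0    1    2    3    4    5    6    7    8    9
a[i]   20   15    8   15   16   17   19   18   13   14
L[i]    1    1    1    2    3    4    5    5    2    3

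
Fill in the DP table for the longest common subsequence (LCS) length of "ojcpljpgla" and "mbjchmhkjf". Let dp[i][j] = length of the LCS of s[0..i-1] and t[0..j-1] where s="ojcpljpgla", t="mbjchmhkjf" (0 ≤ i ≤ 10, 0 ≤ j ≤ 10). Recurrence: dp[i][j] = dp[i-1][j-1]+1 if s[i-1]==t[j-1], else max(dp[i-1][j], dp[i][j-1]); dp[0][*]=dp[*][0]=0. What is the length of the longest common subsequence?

   ''  m  b  j  c  h  m  h  k  j  f
''  0  0  0  0  0  0  0  0  0  0  0
 o  0  0  0  0  0  0  0  0  0  0  0
 j  0  0  0  1  1  1  1  1  1  1  1
 c  0  0  0  1  2  2  2  2  2  2  2
 p  0  0  0  1  2  2  2  2  2  2  2
 l  0  0  0  1  2  2  2  2  2  2  2
 j  0  0  0  1  2  2  2  2  2  3  3
 p  0  0  0  1  2  2  2  2  2  3  3
 g  0  0  0  1  2  2  2  2  2  3  3
 l  0  0  0  1  2  2  2  2  2  3  3
 a  0  0  0  1  2  2  2  2  2  3  3

3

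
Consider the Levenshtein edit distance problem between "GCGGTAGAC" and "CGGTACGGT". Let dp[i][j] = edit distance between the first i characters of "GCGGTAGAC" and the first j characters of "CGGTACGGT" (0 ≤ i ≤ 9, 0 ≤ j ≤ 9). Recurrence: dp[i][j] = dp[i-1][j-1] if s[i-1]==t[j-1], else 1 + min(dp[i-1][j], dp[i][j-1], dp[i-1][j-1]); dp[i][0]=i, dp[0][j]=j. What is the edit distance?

4

   ''  C  G  G  T  A  C  G  G  T
''  0  1  2  3  4  5  6  7  8  9
 G  1  1  1  2  3  4  5  6  7  8
 C  2  1  2  2  3  4  4  5  6  7
 G  3  2  1  2  3  4  5  4  5  6
 G  4  3  2  1  2  3  4  5  4  5
 T  5  4  3  2  1  2  3  4  5  4
 A  6  5  4  3  2  1  2  3  4  5
 G  7  6  5  4  3  2  2  2  3  4
 A  8  7  6  5  4  3  3  3  3  4
 C  9  8  7  6  5  4  3  4  4  4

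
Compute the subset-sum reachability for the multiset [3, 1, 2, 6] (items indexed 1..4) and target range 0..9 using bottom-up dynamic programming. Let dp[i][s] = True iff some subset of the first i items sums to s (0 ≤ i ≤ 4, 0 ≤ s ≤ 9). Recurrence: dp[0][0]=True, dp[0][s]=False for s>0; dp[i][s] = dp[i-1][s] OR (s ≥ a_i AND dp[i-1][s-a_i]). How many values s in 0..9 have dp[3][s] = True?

i\s   0   1   2   3   4   5   6   7   8   9
  0   T   F   F   F   F   F   F   F   F   F
  1   T   F   F   T   F   F   F   F   F   F
  2   T   T   F   T   T   F   F   F   F   F
  3   T   T   T   T   T   T   T   F   F   F
  4   T   T   T   T   T   T   T   T   T   T

7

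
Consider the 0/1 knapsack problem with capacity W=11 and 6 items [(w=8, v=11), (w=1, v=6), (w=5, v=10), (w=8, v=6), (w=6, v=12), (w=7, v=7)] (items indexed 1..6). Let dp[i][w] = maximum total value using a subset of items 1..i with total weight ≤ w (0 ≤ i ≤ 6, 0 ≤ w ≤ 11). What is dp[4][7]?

i\w   0   1   2   3   4   5   6   7   8   9  10  11
  0   0   0   0   0   0   0   0   0   0   0   0   0
  1   0   0   0   0   0   0   0   0  11  11  11  11
  2   0   6   6   6   6   6   6   6  11  17  17  17
  3   0   6   6   6   6  10  16  16  16  17  17  17
  4   0   6   6   6   6  10  16  16  16  17  17  17
  5   0   6   6   6   6  10  16  18  18  18  18  22
  6   0   6   6   6   6  10  16  18  18  18  18  22

16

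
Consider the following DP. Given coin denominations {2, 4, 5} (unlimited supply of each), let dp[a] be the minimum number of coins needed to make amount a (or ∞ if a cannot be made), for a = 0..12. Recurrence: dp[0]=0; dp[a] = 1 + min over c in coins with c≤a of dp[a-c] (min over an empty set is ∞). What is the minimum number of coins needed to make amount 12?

 a  0  1  2  3  4  5  6  7  8  9 10 11 12
dp  0  -  1  -  1  1  2  2  2  2  2  3  3
(- denotes ∞ / unreachable)

3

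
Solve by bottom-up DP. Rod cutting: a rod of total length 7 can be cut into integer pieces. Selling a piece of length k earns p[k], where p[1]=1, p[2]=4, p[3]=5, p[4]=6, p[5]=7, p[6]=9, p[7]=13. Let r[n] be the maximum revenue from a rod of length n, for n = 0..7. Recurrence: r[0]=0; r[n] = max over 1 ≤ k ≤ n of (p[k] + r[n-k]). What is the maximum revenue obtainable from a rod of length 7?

13

   n    0    1    2    3    4    5    6    7
r[n]    0    1    4    5    8    9   12   13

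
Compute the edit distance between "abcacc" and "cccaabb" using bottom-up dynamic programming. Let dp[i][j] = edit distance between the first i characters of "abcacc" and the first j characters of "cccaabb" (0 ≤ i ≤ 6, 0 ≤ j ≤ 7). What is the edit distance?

5

   ''  c  c  c  a  a  b  b
''  0  1  2  3  4  5  6  7
 a  1  1  2  3  3  4  5  6
 b  2  2  2  3  4  4  4  5
 c  3  2  2  2  3  4  5  5
 a  4  3  3  3  2  3  4  5
 c  5  4  3  3  3  3  4  5
 c  6  5  4  3  4  4  4  5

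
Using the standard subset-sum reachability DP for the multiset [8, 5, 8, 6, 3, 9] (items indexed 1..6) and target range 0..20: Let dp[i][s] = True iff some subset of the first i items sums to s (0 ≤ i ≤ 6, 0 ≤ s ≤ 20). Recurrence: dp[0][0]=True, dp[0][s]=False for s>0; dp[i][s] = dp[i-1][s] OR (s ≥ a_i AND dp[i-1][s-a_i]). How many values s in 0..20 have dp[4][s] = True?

9

i\s   0   1   2   3   4   5   6   7   8   9  10  11  12  13  14  15  16  17  18  19  20
  0   T   F   F   F   F   F   F   F   F   F   F   F   F   F   F   F   F   F   F   F   F
  1   T   F   F   F   F   F   F   F   T   F   F   F   F   F   F   F   F   F   F   F   F
  2   T   F   F   F   F   T   F   F   T   F   F   F   F   T   F   F   F   F   F   F   F
  3   T   F   F   F   F   T   F   F   T   F   F   F   F   T   F   F   T   F   F   F   F
  4   T   F   F   F   F   T   T   F   T   F   F   T   F   T   T   F   T   F   F   T   F
  5   T   F   F   T   F   T   T   F   T   T   F   T   F   T   T   F   T   T   F   T   F
  6   T   F   F   T   F   T   T   F   T   T   F   T   T   T   T   T   T   T   T   T   T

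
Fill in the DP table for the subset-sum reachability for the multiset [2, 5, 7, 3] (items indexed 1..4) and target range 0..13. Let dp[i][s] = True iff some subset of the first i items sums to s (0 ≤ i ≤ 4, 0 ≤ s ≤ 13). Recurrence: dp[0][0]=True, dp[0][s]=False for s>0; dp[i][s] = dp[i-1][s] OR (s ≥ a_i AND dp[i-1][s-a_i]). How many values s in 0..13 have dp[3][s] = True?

6

i\s   0   1   2   3   4   5   6   7   8   9  10  11  12  13
  0   T   F   F   F   F   F   F   F   F   F   F   F   F   F
  1   T   F   T   F   F   F   F   F   F   F   F   F   F   F
  2   T   F   T   F   F   T   F   T   F   F   F   F   F   F
  3   T   F   T   F   F   T   F   T   F   T   F   F   T   F
  4   T   F   T   T   F   T   F   T   T   T   T   F   T   F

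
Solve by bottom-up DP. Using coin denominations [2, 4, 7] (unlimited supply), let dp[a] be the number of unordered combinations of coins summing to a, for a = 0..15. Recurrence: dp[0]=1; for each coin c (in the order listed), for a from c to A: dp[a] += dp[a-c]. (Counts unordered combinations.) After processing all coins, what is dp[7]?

1

after  coin     0     1     2     3     4     5     6     7     8     9    10    11    12    13    14    15
          2     1     0     1     0     1     0     1     0     1     0     1     0     1     0     1     0
          4     1     0     1     0     2     0     2     0     3     0     3     0     4     0     4     0
          7     1     0     1     0     2     0     2     1     3     1     3     2     4     2     5     3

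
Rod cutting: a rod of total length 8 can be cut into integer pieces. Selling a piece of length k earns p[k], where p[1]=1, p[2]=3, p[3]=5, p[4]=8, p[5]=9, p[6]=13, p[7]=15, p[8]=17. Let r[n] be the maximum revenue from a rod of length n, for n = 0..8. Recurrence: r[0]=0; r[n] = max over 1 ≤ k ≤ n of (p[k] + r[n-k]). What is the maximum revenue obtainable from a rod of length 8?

   n    0    1    2    3    4    5    6    7    8
r[n]    0    1    3    5    8    9   13   15   17

17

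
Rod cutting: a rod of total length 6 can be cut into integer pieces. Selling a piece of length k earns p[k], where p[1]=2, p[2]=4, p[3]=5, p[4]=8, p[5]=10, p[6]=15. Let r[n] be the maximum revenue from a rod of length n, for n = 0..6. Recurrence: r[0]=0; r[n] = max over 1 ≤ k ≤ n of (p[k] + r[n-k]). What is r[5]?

10

   n    0    1    2    3    4    5    6
r[n]    0    2    4    6    8   10   15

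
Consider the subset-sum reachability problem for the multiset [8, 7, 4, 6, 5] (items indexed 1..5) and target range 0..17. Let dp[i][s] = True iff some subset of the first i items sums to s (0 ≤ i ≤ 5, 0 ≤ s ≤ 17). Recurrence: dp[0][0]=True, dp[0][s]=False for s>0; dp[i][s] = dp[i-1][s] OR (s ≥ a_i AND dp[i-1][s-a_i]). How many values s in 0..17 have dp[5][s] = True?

15

i\s   0   1   2   3   4   5   6   7   8   9  10  11  12  13  14  15  16  17
  0   T   F   F   F   F   F   F   F   F   F   F   F   F   F   F   F   F   F
  1   T   F   F   F   F   F   F   F   T   F   F   F   F   F   F   F   F   F
  2   T   F   F   F   F   F   F   T   T   F   F   F   F   F   F   T   F   F
  3   T   F   F   F   T   F   F   T   T   F   F   T   T   F   F   T   F   F
  4   T   F   F   F   T   F   T   T   T   F   T   T   T   T   T   T   F   T
  5   T   F   F   F   T   T   T   T   T   T   T   T   T   T   T   T   T   T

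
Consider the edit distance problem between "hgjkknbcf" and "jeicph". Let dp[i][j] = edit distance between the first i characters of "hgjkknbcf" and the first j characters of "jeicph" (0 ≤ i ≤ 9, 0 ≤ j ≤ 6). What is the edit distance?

8

   ''  j  e  i  c  p  h
''  0  1  2  3  4  5  6
 h  1  1  2  3  4  5  5
 g  2  2  2  3  4  5  6
 j  3  2  3  3  4  5  6
 k  4  3  3  4  4  5  6
 k  5  4  4  4  5  5  6
 n  6  5  5  5  5  6  6
 b  7  6  6  6  6  6  7
 c  8  7  7  7  6  7  7
 f  9  8  8  8  7  7  8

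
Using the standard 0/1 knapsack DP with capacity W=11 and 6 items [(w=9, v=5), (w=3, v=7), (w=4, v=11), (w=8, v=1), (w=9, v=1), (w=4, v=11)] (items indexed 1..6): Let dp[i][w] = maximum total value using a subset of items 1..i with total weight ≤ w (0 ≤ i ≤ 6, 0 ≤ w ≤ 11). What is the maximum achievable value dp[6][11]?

29

i\w   0   1   2   3   4   5   6   7   8   9  10  11
  0   0   0   0   0   0   0   0   0   0   0   0   0
  1   0   0   0   0   0   0   0   0   0   5   5   5
  2   0   0   0   7   7   7   7   7   7   7   7   7
  3   0   0   0   7  11  11  11  18  18  18  18  18
  4   0   0   0   7  11  11  11  18  18  18  18  18
  5   0   0   0   7  11  11  11  18  18  18  18  18
  6   0   0   0   7  11  11  11  18  22  22  22  29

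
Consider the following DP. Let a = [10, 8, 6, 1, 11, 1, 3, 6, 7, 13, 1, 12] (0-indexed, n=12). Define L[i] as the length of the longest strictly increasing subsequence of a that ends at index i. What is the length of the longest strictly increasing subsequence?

   i    0    1    2    3    4    5    6    7    8    9   10   11
a[i]   10    8    6    1   11    1    3    6    7   13    1   12
L[i]    1    1    1    1    2    1    2    3    4    5    1    5

5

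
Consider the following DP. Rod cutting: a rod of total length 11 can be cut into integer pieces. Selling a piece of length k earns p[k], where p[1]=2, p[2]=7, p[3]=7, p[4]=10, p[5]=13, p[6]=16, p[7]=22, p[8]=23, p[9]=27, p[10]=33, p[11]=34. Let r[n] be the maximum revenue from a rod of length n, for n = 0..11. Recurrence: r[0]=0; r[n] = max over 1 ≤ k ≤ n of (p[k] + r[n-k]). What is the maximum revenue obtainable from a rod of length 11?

   n    0    1    2    3    4    5    6    7    8    9   10   11
r[n]    0    2    7    9   14   16   21   23   28   30   35   37

37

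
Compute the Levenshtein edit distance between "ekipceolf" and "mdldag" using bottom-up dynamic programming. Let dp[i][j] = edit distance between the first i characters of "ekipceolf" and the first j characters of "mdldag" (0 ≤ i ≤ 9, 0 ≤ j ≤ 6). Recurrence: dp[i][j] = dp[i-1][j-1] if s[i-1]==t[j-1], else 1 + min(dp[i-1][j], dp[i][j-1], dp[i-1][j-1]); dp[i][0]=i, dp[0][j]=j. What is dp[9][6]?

   ''  m  d  l  d  a  g
''  0  1  2  3  4  5  6
 e  1  1  2  3  4  5  6
 k  2  2  2  3  4  5  6
 i  3  3  3  3  4  5  6
 p  4  4  4  4  4  5  6
 c  5  5  5  5  5  5  6
 e  6  6  6  6  6  6  6
 o  7  7  7  7  7  7  7
 l  8  8  8  7  8  8  8
 f  9  9  9  8  8  9  9

9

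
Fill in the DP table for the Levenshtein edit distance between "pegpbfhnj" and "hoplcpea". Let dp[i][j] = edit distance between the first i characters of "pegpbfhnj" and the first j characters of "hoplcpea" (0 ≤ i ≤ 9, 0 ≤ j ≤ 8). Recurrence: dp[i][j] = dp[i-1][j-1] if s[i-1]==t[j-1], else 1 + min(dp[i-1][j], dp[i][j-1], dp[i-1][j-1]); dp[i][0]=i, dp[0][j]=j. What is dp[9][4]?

8

   ''  h  o  p  l  c  p  e  a
''  0  1  2  3  4  5  6  7  8
 p  1  1  2  2  3  4  5  6  7
 e  2  2  2  3  3  4  5  5  6
 g  3  3  3  3  4  4  5  6  6
 p  4  4  4  3  4  5  4  5  6
 b  5  5  5  4  4  5  5  5  6
 f  6  6  6  5  5  5  6  6  6
 h  7  6  7  6  6  6  6  7  7
 n  8  7  7  7  7  7  7  7  8
 j  9  8  8  8  8  8  8  8  8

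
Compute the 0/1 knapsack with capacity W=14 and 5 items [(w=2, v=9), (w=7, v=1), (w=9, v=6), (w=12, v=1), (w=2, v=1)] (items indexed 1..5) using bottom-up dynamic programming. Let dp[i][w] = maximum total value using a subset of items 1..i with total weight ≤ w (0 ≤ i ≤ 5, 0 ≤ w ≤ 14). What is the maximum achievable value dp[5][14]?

i\w   0   1   2   3   4   5   6   7   8   9  10  11  12  13  14
  0   0   0   0   0   0   0   0   0   0   0   0   0   0   0   0
  1   0   0   9   9   9   9   9   9   9   9   9   9   9   9   9
  2   0   0   9   9   9   9   9   9   9  10  10  10  10  10  10
  3   0   0   9   9   9   9   9   9   9  10  10  15  15  15  15
  4   0   0   9   9   9   9   9   9   9  10  10  15  15  15  15
  5   0   0   9   9  10  10  10  10  10  10  10  15  15  16  16

16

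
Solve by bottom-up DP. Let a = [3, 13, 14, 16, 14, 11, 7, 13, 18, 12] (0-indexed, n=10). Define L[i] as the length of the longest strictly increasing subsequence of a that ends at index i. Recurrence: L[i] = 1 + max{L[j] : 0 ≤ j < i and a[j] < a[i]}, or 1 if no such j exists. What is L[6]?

2

   i    0    1    2    3    4    5    6    7    8    9
a[i]    3   13   14   16   14   11    7   13   18   12
L[i]    1    2    3    4    3    2    2    3    5    3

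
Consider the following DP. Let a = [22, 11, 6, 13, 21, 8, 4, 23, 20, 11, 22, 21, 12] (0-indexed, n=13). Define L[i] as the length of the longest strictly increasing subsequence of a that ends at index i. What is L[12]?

4

   i    0    1    2    3    4    5    6    7    8    9   10   11   12
a[i]   22   11    6   13   21    8    4   23   20   11   22   21   12
L[i]    1    1    1    2    3    2    1    4    3    3    4    4    4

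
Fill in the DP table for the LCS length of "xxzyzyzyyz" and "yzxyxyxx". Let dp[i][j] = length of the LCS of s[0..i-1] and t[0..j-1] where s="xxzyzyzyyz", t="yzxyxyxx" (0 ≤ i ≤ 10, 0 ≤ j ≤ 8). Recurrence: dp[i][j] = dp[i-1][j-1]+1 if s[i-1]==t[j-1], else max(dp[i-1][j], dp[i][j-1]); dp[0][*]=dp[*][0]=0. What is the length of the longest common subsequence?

   ''  y  z  x  y  x  y  x  x
''  0  0  0  0  0  0  0  0  0
 x  0  0  0  1  1  1  1  1  1
 x  0  0  0  1  1  2  2  2  2
 z  0  0  1  1  1  2  2  2  2
 y  0  1  1  1  2  2  3  3  3
 z  0  1  2  2  2  2  3  3  3
 y  0  1  2  2  3  3  3  3  3
 z  0  1  2  2  3  3  3  3  3
 y  0  1  2  2  3  3  4  4  4
 y  0  1  2  2  3  3  4  4  4
 z  0  1  2  2  3  3  4  4  4

4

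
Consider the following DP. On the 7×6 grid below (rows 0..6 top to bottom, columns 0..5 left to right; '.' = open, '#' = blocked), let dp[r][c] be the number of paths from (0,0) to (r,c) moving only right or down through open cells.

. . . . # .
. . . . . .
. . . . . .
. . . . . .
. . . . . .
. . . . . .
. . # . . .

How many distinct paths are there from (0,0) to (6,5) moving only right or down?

427

r\c   0   1   2   3   4   5
  0   1   1   1   1   0   0
  1   1   2   3   4   4   4
  2   1   3   6  10  14  18
  3   1   4  10  20  34  52
  4   1   5  15  35  69 121
  5   1   6  21  56 125 246
  6   1   7   0  56 181 427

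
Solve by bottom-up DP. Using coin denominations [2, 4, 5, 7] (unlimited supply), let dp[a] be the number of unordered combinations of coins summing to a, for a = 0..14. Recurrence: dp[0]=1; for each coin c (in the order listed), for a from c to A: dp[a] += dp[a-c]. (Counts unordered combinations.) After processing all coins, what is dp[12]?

6

after  coin     0     1     2     3     4     5     6     7     8     9    10    11    12    13    14
          2     1     0     1     0     1     0     1     0     1     0     1     0     1     0     1
          4     1     0     1     0     2     0     2     0     3     0     3     0     4     0     4
          5     1     0     1     0     2     1     2     1     3     2     4     2     5     3     6
          7     1     0     1     0     2     1     2     2     3     3     4     4     6     5     8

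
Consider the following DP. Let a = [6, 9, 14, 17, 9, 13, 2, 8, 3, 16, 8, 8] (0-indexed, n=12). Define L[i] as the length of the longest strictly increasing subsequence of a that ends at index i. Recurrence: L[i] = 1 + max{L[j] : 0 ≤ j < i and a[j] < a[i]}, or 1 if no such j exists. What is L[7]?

   i    0    1    2    3    4    5    6    7    8    9   10   11
a[i]    6    9   14   17    9   13    2    8    3   16    8    8
L[i]    1    2    3    4    2    3    1    2    2    4    3    3

2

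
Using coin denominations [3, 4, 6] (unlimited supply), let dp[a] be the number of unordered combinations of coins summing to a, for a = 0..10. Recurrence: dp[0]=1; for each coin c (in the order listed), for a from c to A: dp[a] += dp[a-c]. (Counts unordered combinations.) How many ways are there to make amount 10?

after  coin     0     1     2     3     4     5     6     7     8     9    10
          3     1     0     0     1     0     0     1     0     0     1     0
          4     1     0     0     1     1     0     1     1     1     1     1
          6     1     0     0     1     1     0     2     1     1     2     2

2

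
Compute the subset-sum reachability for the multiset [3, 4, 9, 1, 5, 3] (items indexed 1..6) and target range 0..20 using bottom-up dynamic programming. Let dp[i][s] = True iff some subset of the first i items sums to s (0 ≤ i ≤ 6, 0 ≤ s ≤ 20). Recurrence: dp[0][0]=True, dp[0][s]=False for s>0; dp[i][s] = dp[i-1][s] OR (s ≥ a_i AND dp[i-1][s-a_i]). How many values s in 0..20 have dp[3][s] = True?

i\s   0   1   2   3   4   5   6   7   8   9  10  11  12  13  14  15  16  17  18  19  20
  0   T   F   F   F   F   F   F   F   F   F   F   F   F   F   F   F   F   F   F   F   F
  1   T   F   F   T   F   F   F   F   F   F   F   F   F   F   F   F   F   F   F   F   F
  2   T   F   F   T   T   F   F   T   F   F   F   F   F   F   F   F   F   F   F   F   F
  3   T   F   F   T   T   F   F   T   F   T   F   F   T   T   F   F   T   F   F   F   F
  4   T   T   F   T   T   T   F   T   T   T   T   F   T   T   T   F   T   T   F   F   F
  5   T   T   F   T   T   T   T   T   T   T   T   F   T   T   T   T   T   T   T   T   F
  6   T   T   F   T   T   T   T   T   T   T   T   T   T   T   T   T   T   T   T   T   T

8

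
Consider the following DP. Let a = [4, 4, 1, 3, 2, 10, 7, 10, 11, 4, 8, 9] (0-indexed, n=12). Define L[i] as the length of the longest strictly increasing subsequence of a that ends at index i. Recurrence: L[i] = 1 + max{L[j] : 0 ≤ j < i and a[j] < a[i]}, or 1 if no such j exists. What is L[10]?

   i    0    1    2    3    4    5    6    7    8    9   10   11
a[i]    4    4    1    3    2   10    7   10   11    4    8    9
L[i]    1    1    1    2    2    3    3    4    5    3    4    5

4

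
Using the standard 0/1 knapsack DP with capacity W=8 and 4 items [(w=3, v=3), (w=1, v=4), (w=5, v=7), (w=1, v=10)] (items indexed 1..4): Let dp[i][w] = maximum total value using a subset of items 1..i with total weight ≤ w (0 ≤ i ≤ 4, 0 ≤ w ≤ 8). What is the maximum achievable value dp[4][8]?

21

i\w   0   1   2   3   4   5   6   7   8
  0   0   0   0   0   0   0   0   0   0
  1   0   0   0   3   3   3   3   3   3
  2   0   4   4   4   7   7   7   7   7
  3   0   4   4   4   7   7  11  11  11
  4   0  10  14  14  14  17  17  21  21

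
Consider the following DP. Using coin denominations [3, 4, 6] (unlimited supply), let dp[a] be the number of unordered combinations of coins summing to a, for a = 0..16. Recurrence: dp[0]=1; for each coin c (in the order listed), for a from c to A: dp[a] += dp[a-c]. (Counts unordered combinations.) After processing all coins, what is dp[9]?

after  coin     0     1     2     3     4     5     6     7     8     9    10    11    12    13    14    15    16
          3     1     0     0     1     0     0     1     0     0     1     0     0     1     0     0     1     0
          4     1     0     0     1     1     0     1     1     1     1     1     1     2     1     1     2     2
          6     1     0     0     1     1     0     2     1     1     2     2     1     4     2     2     4     4

2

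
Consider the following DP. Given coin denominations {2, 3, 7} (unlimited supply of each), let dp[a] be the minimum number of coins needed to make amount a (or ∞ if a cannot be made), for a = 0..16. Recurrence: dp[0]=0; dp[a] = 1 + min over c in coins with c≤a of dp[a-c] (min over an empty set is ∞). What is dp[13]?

3

 a  0  1  2  3  4  5  6  7  8  9 10 11 12 13 14 15 16
dp  0  -  1  1  2  2  2  1  3  2  2  3  3  3  2  4  3
(- denotes ∞ / unreachable)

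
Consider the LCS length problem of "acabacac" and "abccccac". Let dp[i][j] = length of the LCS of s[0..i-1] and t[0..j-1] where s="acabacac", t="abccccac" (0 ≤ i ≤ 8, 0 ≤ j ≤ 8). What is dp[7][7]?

4

   ''  a  b  c  c  c  c  a  c
''  0  0  0  0  0  0  0  0  0
 a  0  1  1  1  1  1  1  1  1
 c  0  1  1  2  2  2  2  2  2
 a  0  1  1  2  2  2  2  3  3
 b  0  1  2  2  2  2  2  3  3
 a  0  1  2  2  2  2  2  3  3
 c  0  1  2  3  3  3  3  3  4
 a  0  1  2  3  3  3  3  4  4
 c  0  1  2  3  4  4  4  4  5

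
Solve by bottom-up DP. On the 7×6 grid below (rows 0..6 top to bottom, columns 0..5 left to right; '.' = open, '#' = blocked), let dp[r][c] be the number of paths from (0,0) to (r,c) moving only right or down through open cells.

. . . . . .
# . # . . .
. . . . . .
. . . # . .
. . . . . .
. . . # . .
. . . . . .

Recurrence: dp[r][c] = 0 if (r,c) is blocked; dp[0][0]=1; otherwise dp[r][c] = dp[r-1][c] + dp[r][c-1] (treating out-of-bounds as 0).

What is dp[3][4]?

4

r\c   0   1   2   3   4   5
  0   1   1   1   1   1   1
  1   0   1   0   1   2   3
  2   0   1   1   2   4   7
  3   0   1   2   0   4  11
  4   0   1   3   3   7  18
  5   0   1   4   0   7  25
  6   0   1   5   5  12  37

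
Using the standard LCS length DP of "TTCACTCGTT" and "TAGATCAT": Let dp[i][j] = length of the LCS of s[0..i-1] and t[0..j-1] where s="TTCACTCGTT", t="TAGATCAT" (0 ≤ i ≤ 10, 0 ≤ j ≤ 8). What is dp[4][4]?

   ''  T  A  G  A  T  C  A  T
''  0  0  0  0  0  0  0  0  0
 T  0  1  1  1  1  1  1  1  1
 T  0  1  1  1  1  2  2  2  2
 C  0  1  1  1  1  2  3  3  3
 A  0  1  2  2  2  2  3  4  4
 C  0  1  2  2  2  2  3  4  4
 T  0  1  2  2  2  3  3  4  5
 C  0  1  2  2  2  3  4  4  5
 G  0  1  2  3  3  3  4  4  5
 T  0  1  2  3  3  4  4  4  5
 T  0  1  2  3  3  4  4  4  5

2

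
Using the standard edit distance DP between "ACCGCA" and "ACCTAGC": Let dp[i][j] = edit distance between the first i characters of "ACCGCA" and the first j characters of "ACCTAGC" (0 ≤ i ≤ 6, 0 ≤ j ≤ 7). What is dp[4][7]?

3

   ''  A  C  C  T  A  G  C
''  0  1  2  3  4  5  6  7
 A  1  0  1  2  3  4  5  6
 C  2  1  0  1  2  3  4  5
 C  3  2  1  0  1  2  3  4
 G  4  3  2  1  1  2  2  3
 C  5  4  3  2  2  2  3  2
 A  6  5  4  3  3  2  3  3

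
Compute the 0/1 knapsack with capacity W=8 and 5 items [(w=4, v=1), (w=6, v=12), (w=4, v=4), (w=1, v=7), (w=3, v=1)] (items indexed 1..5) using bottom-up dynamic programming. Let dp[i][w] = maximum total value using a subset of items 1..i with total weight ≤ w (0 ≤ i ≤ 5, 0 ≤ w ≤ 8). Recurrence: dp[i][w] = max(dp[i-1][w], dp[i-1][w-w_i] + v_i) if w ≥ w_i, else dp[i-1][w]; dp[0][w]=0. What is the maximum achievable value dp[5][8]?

19

i\w   0   1   2   3   4   5   6   7   8
  0   0   0   0   0   0   0   0   0   0
  1   0   0   0   0   1   1   1   1   1
  2   0   0   0   0   1   1  12  12  12
  3   0   0   0   0   4   4  12  12  12
  4   0   7   7   7   7  11  12  19  19
  5   0   7   7   7   8  11  12  19  19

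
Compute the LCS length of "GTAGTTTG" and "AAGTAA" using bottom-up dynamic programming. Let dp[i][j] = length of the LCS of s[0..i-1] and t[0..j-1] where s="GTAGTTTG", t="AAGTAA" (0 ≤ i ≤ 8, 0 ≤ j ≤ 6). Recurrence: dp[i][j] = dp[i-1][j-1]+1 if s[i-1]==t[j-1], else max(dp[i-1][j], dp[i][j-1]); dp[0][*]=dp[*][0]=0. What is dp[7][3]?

   ''  A  A  G  T  A  A
''  0  0  0  0  0  0  0
 G  0  0  0  1  1  1  1
 T  0  0  0  1  2  2  2
 A  0  1  1  1  2  3  3
 G  0  1  1  2  2  3  3
 T  0  1  1  2  3  3  3
 T  0  1  1  2  3  3  3
 T  0  1  1  2  3  3  3
 G  0  1  1  2  3  3  3

2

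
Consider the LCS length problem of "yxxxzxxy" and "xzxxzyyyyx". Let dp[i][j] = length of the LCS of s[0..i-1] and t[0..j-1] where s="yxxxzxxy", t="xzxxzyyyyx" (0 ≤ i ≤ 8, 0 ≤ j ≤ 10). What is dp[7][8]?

4

   ''  x  z  x  x  z  y  y  y  y  x
''  0  0  0  0  0  0  0  0  0  0  0
 y  0  0  0  0  0  0  1  1  1  1  1
 x  0  1  1  1  1  1  1  1  1  1  2
 x  0  1  1  2  2  2  2  2  2  2  2
 x  0  1  1  2  3  3  3  3  3  3  3
 z  0  1  2  2  3  4  4  4  4  4  4
 x  0  1  2  3  3  4  4  4  4  4  5
 x  0  1  2  3  4  4  4  4  4  4  5
 y  0  1  2  3  4  4  5  5  5  5  5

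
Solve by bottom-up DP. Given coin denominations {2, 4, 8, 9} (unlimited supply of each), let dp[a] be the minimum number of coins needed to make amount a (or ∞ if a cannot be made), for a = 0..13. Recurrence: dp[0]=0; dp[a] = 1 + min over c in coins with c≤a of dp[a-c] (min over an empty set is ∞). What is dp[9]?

 a  0  1  2  3  4  5  6  7  8  9 10 11 12 13
dp  0  -  1  -  1  -  2  -  1  1  2  2  2  2
(- denotes ∞ / unreachable)

1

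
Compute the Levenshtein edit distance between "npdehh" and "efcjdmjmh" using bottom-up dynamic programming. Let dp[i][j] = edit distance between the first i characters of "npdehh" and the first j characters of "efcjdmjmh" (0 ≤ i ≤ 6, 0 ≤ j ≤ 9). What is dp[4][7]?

6

   ''  e  f  c  j  d  m  j  m  h
''  0  1  2  3  4  5  6  7  8  9
 n  1  1  2  3  4  5  6  7  8  9
 p  2  2  2  3  4  5  6  7  8  9
 d  3  3  3  3  4  4  5  6  7  8
 e  4  3  4  4  4  5  5  6  7  8
 h  5  4  4  5  5  5  6  6  7  7
 h  6  5  5  5  6  6  6  7  7  7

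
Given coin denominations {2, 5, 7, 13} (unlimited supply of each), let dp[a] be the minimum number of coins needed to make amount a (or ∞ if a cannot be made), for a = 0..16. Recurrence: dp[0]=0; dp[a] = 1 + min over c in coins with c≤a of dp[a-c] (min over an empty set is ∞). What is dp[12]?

 a  0  1  2  3  4  5  6  7  8  9 10 11 12 13 14 15 16
dp  0  -  1  -  2  1  3  1  4  2  2  3  2  1  2  2  3
(- denotes ∞ / unreachable)

2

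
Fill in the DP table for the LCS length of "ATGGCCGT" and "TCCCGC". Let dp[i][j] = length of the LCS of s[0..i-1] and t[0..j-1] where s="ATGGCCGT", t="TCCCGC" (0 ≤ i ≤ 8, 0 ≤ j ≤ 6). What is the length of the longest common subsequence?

4

   ''  T  C  C  C  G  C
''  0  0  0  0  0  0  0
 A  0  0  0  0  0  0  0
 T  0  1  1  1  1  1  1
 G  0  1  1  1  1  2  2
 G  0  1  1  1  1  2  2
 C  0  1  2  2  2  2  3
 C  0  1  2  3  3  3  3
 G  0  1  2  3  3  4  4
 T  0  1  2  3  3  4  4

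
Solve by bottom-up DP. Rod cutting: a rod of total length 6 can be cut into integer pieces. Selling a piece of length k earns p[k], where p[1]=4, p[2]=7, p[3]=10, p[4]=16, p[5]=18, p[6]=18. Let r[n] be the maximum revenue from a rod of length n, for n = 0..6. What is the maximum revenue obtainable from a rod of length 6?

   n    0    1    2    3    4    5    6
r[n]    0    4    8   12   16   20   24

24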